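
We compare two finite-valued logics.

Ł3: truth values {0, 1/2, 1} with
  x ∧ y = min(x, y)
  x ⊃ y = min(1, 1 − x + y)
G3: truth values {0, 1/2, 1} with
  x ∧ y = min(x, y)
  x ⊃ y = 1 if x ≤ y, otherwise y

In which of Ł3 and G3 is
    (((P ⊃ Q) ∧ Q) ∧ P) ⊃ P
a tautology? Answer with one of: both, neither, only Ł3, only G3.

both

In Ł3: every assignment gives 1 — tautology.
In G3: every assignment gives 1 — tautology.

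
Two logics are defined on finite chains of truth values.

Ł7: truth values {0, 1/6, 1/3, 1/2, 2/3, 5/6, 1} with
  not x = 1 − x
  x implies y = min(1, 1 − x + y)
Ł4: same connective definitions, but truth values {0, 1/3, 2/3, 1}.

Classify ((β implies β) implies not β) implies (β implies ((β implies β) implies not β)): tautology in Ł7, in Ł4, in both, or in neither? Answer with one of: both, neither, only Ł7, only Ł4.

In Ł7: every assignment gives 1 — tautology.
In Ł4: every assignment gives 1 — tautology.

both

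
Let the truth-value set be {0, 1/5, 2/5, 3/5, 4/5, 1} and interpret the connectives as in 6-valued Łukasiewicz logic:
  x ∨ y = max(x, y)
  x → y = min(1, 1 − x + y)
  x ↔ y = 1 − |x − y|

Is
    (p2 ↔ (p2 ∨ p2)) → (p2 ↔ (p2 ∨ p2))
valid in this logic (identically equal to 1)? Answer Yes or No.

p2 = 0 ↦ 1
p2 = 1/5 ↦ 1
p2 = 2/5 ↦ 1
p2 = 3/5 ↦ 1
p2 = 4/5 ↦ 1
p2 = 1 ↦ 1
Every assignment gives a value ≥ 1.

Yes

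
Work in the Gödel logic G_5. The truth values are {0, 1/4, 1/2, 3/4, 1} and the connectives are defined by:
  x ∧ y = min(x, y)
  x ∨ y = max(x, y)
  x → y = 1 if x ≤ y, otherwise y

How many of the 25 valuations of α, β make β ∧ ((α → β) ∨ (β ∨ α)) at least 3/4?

value 1: 5 assignments (counts)
value 3/4: 5 assignments (counts)
value 1/2: 5 assignments
value 1/4: 5 assignments
value 0: 5 assignments
So 10 of the 25 assignments meet the threshold.

10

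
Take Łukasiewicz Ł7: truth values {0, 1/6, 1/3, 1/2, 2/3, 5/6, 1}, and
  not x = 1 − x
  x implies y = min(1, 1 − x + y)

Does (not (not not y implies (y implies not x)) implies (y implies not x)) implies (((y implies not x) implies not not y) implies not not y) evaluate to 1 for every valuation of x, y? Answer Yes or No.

Counterexample: take x = 1/3, y = 5/6.
not y = not 5/6 = 1/6
not not y = not 1/6 = 5/6
not x = not 1/3 = 2/3
y implies not x = 5/6 implies 2/3 = 5/6
not not y implies (y implies not x) = 5/6 implies 5/6 = 1
not (not not y implies (y implies not x)) = not 1 = 0
not (not not y implies (y implies not x)) implies (y implies not x) = 0 implies 5/6 = 1
not x = not 1/3 = 2/3
y implies not x = 5/6 implies 2/3 = 5/6
not y = not 5/6 = 1/6
not not y = not 1/6 = 5/6
(y implies not x) implies not not y = 5/6 implies 5/6 = 1
not y = not 5/6 = 1/6
not not y = not 1/6 = 5/6
((y implies not x) implies not not y) implies not not y = 1 implies 5/6 = 5/6
(not (not not y implies (y implies not x)) implies (y implies not x)) implies (((y implies not x) implies not not y) implies not not y) = 1 implies 5/6 = 5/6
This gives 5/6 ≠ 1.

No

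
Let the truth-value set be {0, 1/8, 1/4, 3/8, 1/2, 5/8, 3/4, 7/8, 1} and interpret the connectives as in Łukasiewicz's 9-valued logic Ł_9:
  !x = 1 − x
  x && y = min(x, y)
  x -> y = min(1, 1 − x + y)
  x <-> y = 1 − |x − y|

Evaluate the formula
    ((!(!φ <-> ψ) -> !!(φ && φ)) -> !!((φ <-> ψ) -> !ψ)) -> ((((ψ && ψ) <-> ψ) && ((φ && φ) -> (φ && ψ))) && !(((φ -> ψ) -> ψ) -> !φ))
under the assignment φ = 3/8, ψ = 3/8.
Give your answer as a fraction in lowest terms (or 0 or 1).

!φ = !3/8 = 5/8
!φ <-> ψ = 5/8 <-> 3/8 = 3/4
!(!φ <-> ψ) = !3/4 = 1/4
φ && φ = 3/8 && 3/8 = 3/8
!(φ && φ) = !3/8 = 5/8
!!(φ && φ) = !5/8 = 3/8
!(!φ <-> ψ) -> !!(φ && φ) = 1/4 -> 3/8 = 1
φ <-> ψ = 3/8 <-> 3/8 = 1
!ψ = !3/8 = 5/8
(φ <-> ψ) -> !ψ = 1 -> 5/8 = 5/8
!((φ <-> ψ) -> !ψ) = !5/8 = 3/8
!!((φ <-> ψ) -> !ψ) = !3/8 = 5/8
(!(!φ <-> ψ) -> !!(φ && φ)) -> !!((φ <-> ψ) -> !ψ) = 1 -> 5/8 = 5/8
ψ && ψ = 3/8 && 3/8 = 3/8
(ψ && ψ) <-> ψ = 3/8 <-> 3/8 = 1
φ && φ = 3/8 && 3/8 = 3/8
φ && ψ = 3/8 && 3/8 = 3/8
(φ && φ) -> (φ && ψ) = 3/8 -> 3/8 = 1
((ψ && ψ) <-> ψ) && ((φ && φ) -> (φ && ψ)) = 1 && 1 = 1
φ -> ψ = 3/8 -> 3/8 = 1
(φ -> ψ) -> ψ = 1 -> 3/8 = 3/8
!φ = !3/8 = 5/8
((φ -> ψ) -> ψ) -> !φ = 3/8 -> 5/8 = 1
!(((φ -> ψ) -> ψ) -> !φ) = !1 = 0
(((ψ && ψ) <-> ψ) && ((φ && φ) -> (φ && ψ))) && !(((φ -> ψ) -> ψ) -> !φ) = 1 && 0 = 0
((!(!φ <-> ψ) -> !!(φ && φ)) -> !!((φ <-> ψ) -> !ψ)) -> ((((ψ && ψ) <-> ψ) && ((φ && φ) -> (φ && ψ))) && !(((φ -> ψ) -> ψ) -> !φ)) = 5/8 -> 0 = 3/8

3/8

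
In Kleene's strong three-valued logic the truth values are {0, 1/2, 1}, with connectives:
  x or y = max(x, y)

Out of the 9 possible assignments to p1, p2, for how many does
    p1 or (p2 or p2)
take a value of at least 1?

p1 = 0, p2 = 0 ↦ 0  <
p1 = 0, p2 = 1/2 ↦ 1/2  <
p1 = 0, p2 = 1 ↦ 1  ≥
p1 = 1/2, p2 = 0 ↦ 1/2  <
p1 = 1/2, p2 = 1/2 ↦ 1/2  <
p1 = 1/2, p2 = 1 ↦ 1  ≥
p1 = 1, p2 = 0 ↦ 1  ≥
p1 = 1, p2 = 1/2 ↦ 1  ≥
p1 = 1, p2 = 1 ↦ 1  ≥
So 5 of the 9 assignments meet the threshold.

5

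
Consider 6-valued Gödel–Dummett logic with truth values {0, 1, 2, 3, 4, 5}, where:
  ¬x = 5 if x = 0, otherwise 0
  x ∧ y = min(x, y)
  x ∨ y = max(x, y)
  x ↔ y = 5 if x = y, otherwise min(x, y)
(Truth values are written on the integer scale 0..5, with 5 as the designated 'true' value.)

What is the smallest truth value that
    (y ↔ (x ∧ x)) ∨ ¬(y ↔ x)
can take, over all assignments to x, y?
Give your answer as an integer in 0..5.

1

Take x = 1, y = 2:
x ∧ x = 1 ∧ 1 = 1
y ↔ (x ∧ x) = 2 ↔ 1 = 1
y ↔ x = 2 ↔ 1 = 1
¬(y ↔ x) = ¬1 = 0
(y ↔ (x ∧ x)) ∨ ¬(y ↔ x) = 1 ∨ 0 = 1
No assignment yields a value below 1, so this is the minimum.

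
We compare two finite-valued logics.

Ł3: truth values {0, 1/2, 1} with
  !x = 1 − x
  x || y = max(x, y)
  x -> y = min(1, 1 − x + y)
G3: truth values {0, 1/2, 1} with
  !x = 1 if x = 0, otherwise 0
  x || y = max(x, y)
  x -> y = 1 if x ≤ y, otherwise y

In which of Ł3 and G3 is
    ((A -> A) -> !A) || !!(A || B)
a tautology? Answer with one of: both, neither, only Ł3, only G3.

only G3

In Ł3: at A = 1/2, B = 0 the value is 1/2 — not a tautology.
In G3: every assignment gives 1 — tautology.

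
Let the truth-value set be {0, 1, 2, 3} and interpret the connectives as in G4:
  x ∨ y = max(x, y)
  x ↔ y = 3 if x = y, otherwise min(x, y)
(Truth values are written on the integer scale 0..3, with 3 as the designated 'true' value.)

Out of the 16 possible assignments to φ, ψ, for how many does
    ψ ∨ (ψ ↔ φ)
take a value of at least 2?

10

φ = 0, ψ = 0 ↦ 3  ≥
φ = 0, ψ = 1 ↦ 1  <
φ = 0, ψ = 2 ↦ 2  ≥
φ = 0, ψ = 3 ↦ 3  ≥
φ = 1, ψ = 0 ↦ 0  <
φ = 1, ψ = 1 ↦ 3  ≥
φ = 1, ψ = 2 ↦ 2  ≥
φ = 1, ψ = 3 ↦ 3  ≥
φ = 2, ψ = 0 ↦ 0  <
φ = 2, ψ = 1 ↦ 1  <
φ = 2, ψ = 2 ↦ 3  ≥
φ = 2, ψ = 3 ↦ 3  ≥
φ = 3, ψ = 0 ↦ 0  <
φ = 3, ψ = 1 ↦ 1  <
φ = 3, ψ = 2 ↦ 2  ≥
φ = 3, ψ = 3 ↦ 3  ≥
So 10 of the 16 assignments meet the threshold.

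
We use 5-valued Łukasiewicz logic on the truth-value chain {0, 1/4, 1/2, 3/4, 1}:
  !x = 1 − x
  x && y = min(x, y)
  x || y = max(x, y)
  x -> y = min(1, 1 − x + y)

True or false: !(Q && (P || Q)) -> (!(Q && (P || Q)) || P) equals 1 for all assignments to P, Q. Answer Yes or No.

Yes

At P = 0, Q = 3/4, for instance:
P || Q = 0 || 3/4 = 3/4
Q && (P || Q) = 3/4 && 3/4 = 3/4
!(Q && (P || Q)) = !3/4 = 1/4
!(Q && (P || Q)) || P = 1/4 || 0 = 1/4
!(Q && (P || Q)) -> (!(Q && (P || Q)) || P) = 1/4 -> 1/4 = 1
and checking the remaining 24 assignments likewise gives ≥ 1 in every case.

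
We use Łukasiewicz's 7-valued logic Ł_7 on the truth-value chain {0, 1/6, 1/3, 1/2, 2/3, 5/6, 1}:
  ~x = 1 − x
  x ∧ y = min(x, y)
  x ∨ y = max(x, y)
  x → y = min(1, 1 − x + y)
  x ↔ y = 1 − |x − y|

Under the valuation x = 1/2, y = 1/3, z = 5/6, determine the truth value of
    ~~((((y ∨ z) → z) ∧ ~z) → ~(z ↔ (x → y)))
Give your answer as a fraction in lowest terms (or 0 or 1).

5/6

y ∨ z = 1/3 ∨ 5/6 = 5/6
(y ∨ z) → z = 5/6 → 5/6 = 1
~z = ~5/6 = 1/6
((y ∨ z) → z) ∧ ~z = 1 ∧ 1/6 = 1/6
x → y = 1/2 → 1/3 = 5/6
z ↔ (x → y) = 5/6 ↔ 5/6 = 1
~(z ↔ (x → y)) = ~1 = 0
(((y ∨ z) → z) ∧ ~z) → ~(z ↔ (x → y)) = 1/6 → 0 = 5/6
~((((y ∨ z) → z) ∧ ~z) → ~(z ↔ (x → y))) = ~5/6 = 1/6
~~((((y ∨ z) → z) ∧ ~z) → ~(z ↔ (x → y))) = ~1/6 = 5/6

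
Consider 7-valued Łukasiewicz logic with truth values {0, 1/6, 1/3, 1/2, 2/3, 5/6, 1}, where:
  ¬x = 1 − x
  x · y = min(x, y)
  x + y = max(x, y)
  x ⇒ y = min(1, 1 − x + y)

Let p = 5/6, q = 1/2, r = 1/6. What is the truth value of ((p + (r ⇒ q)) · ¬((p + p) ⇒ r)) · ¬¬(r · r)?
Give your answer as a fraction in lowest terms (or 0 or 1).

r ⇒ q = 1/6 ⇒ 1/2 = 1
p + (r ⇒ q) = 5/6 + 1 = 1
p + p = 5/6 + 5/6 = 5/6
(p + p) ⇒ r = 5/6 ⇒ 1/6 = 1/3
¬((p + p) ⇒ r) = ¬1/3 = 2/3
(p + (r ⇒ q)) · ¬((p + p) ⇒ r) = 1 · 2/3 = 2/3
r · r = 1/6 · 1/6 = 1/6
¬(r · r) = ¬1/6 = 5/6
¬¬(r · r) = ¬5/6 = 1/6
((p + (r ⇒ q)) · ¬((p + p) ⇒ r)) · ¬¬(r · r) = 2/3 · 1/6 = 1/6

1/6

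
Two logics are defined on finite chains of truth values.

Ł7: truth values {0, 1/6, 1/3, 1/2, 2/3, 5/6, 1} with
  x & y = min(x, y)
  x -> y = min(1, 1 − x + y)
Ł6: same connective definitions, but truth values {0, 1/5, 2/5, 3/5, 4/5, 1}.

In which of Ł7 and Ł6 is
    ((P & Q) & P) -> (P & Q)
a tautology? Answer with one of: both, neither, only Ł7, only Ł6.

both

In Ł7: every assignment gives 1 — tautology.
In Ł6: every assignment gives 1 — tautology.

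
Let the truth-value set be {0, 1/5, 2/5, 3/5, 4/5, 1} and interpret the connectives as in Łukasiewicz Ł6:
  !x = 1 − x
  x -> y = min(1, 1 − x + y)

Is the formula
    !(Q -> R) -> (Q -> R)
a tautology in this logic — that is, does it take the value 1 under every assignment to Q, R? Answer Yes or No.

No

Counterexample: take Q = 3/5, R = 0.
Q -> R = 3/5 -> 0 = 2/5
!(Q -> R) = !2/5 = 3/5
Q -> R = 3/5 -> 0 = 2/5
!(Q -> R) -> (Q -> R) = 3/5 -> 2/5 = 4/5
This gives 4/5 ≠ 1.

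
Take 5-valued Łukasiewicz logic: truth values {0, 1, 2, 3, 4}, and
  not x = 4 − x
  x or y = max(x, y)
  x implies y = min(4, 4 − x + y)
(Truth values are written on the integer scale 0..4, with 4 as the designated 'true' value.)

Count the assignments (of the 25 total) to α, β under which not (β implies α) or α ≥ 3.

13

value 4: 6 assignments (counts)
value 3: 7 assignments (counts)
value 2: 7 assignments
value 1: 4 assignments
value 0: 1 assignment
So 13 of the 25 assignments meet the threshold.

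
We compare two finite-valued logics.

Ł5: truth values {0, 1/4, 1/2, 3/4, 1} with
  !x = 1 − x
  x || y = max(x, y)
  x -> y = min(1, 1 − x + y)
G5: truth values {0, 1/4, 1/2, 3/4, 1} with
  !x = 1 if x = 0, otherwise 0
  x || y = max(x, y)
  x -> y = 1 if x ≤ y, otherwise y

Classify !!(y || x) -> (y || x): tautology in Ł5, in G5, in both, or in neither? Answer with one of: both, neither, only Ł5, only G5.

In Ł5: every assignment gives 1 — tautology.
In G5: at x = 0, y = 1/4 the value is 1/4 — not a tautology.

only Ł5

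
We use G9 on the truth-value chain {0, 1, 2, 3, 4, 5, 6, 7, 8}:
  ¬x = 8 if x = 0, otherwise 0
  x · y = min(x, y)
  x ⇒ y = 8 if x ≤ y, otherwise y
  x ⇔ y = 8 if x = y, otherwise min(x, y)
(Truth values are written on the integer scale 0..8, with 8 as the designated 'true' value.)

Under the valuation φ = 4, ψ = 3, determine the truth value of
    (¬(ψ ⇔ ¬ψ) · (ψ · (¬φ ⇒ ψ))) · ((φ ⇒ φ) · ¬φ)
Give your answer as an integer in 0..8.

0

¬ψ = ¬3 = 0
ψ ⇔ ¬ψ = 3 ⇔ 0 = 0
¬(ψ ⇔ ¬ψ) = ¬0 = 8
¬φ = ¬4 = 0
¬φ ⇒ ψ = 0 ⇒ 3 = 8
ψ · (¬φ ⇒ ψ) = 3 · 8 = 3
¬(ψ ⇔ ¬ψ) · (ψ · (¬φ ⇒ ψ)) = 8 · 3 = 3
φ ⇒ φ = 4 ⇒ 4 = 8
¬φ = ¬4 = 0
(φ ⇒ φ) · ¬φ = 8 · 0 = 0
(¬(ψ ⇔ ¬ψ) · (ψ · (¬φ ⇒ ψ))) · ((φ ⇒ φ) · ¬φ) = 3 · 0 = 0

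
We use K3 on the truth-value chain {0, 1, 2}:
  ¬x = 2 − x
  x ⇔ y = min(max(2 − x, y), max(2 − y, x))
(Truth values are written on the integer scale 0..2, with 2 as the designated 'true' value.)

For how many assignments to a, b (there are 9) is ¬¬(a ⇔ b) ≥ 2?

a = 0, b = 0 ↦ 2  ≥
a = 0, b = 1 ↦ 1  <
a = 0, b = 2 ↦ 0  <
a = 1, b = 0 ↦ 1  <
a = 1, b = 1 ↦ 1  <
a = 1, b = 2 ↦ 1  <
a = 2, b = 0 ↦ 0  <
a = 2, b = 1 ↦ 1  <
a = 2, b = 2 ↦ 2  ≥
So 2 of the 9 assignments meet the threshold.

2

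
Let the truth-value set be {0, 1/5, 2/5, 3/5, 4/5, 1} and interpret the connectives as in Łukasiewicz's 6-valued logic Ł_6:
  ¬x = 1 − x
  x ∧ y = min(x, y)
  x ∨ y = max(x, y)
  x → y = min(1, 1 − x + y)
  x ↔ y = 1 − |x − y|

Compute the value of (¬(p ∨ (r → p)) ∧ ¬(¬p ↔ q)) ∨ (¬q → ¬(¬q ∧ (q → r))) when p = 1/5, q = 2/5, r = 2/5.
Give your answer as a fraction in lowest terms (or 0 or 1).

r → p = 2/5 → 1/5 = 4/5
p ∨ (r → p) = 1/5 ∨ 4/5 = 4/5
¬(p ∨ (r → p)) = ¬4/5 = 1/5
¬p = ¬1/5 = 4/5
¬p ↔ q = 4/5 ↔ 2/5 = 3/5
¬(¬p ↔ q) = ¬3/5 = 2/5
¬(p ∨ (r → p)) ∧ ¬(¬p ↔ q) = 1/5 ∧ 2/5 = 1/5
¬q = ¬2/5 = 3/5
¬q = ¬2/5 = 3/5
q → r = 2/5 → 2/5 = 1
¬q ∧ (q → r) = 3/5 ∧ 1 = 3/5
¬(¬q ∧ (q → r)) = ¬3/5 = 2/5
¬q → ¬(¬q ∧ (q → r)) = 3/5 → 2/5 = 4/5
(¬(p ∨ (r → p)) ∧ ¬(¬p ↔ q)) ∨ (¬q → ¬(¬q ∧ (q → r))) = 1/5 ∨ 4/5 = 4/5

4/5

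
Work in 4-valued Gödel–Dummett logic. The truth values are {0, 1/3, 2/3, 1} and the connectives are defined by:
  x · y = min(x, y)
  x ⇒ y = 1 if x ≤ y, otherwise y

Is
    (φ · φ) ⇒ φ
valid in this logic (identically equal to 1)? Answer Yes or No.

Yes

φ = 0 ↦ 1
φ = 1/3 ↦ 1
φ = 2/3 ↦ 1
φ = 1 ↦ 1
Every assignment gives a value ≥ 1.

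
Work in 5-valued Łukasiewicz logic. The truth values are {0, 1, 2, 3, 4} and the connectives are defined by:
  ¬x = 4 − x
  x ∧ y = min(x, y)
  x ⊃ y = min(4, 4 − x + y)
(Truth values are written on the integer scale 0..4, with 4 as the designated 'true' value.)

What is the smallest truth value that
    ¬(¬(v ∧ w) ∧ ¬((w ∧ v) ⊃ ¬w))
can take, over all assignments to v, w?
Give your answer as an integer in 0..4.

Take v = 2, w = 4:
v ∧ w = 2 ∧ 4 = 2
¬(v ∧ w) = ¬2 = 2
w ∧ v = 4 ∧ 2 = 2
¬w = ¬4 = 0
(w ∧ v) ⊃ ¬w = 2 ⊃ 0 = 2
¬((w ∧ v) ⊃ ¬w) = ¬2 = 2
¬(v ∧ w) ∧ ¬((w ∧ v) ⊃ ¬w) = 2 ∧ 2 = 2
¬(¬(v ∧ w) ∧ ¬((w ∧ v) ⊃ ¬w)) = ¬2 = 2
No assignment yields a value below 2, so this is the minimum.

2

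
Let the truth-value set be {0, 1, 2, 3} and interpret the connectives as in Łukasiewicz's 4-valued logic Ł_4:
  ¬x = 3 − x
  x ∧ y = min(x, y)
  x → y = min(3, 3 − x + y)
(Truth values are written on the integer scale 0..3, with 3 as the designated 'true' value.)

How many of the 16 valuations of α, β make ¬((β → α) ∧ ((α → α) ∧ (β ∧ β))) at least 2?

11

α = 0, β = 0 ↦ 3  ≥
α = 0, β = 1 ↦ 2  ≥
α = 0, β = 2 ↦ 2  ≥
α = 0, β = 3 ↦ 3  ≥
α = 1, β = 0 ↦ 3  ≥
α = 1, β = 1 ↦ 2  ≥
α = 1, β = 2 ↦ 1  <
α = 1, β = 3 ↦ 2  ≥
α = 2, β = 0 ↦ 3  ≥
α = 2, β = 1 ↦ 2  ≥
α = 2, β = 2 ↦ 1  <
α = 2, β = 3 ↦ 1  <
α = 3, β = 0 ↦ 3  ≥
α = 3, β = 1 ↦ 2  ≥
α = 3, β = 2 ↦ 1  <
α = 3, β = 3 ↦ 0  <
So 11 of the 16 assignments meet the threshold.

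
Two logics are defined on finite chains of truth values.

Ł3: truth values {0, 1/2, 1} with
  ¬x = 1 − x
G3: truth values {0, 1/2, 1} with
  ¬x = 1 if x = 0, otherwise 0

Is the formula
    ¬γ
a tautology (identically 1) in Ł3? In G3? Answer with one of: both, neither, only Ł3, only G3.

neither

In Ł3: at γ = 1/2 the value is 1/2 — not a tautology.
In G3: at γ = 1/2 the value is 0 — not a tautology.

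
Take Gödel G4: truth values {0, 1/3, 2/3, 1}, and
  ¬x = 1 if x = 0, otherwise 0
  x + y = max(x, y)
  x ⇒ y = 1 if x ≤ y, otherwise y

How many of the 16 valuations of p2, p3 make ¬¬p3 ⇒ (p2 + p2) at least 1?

p2 = 0, p3 = 0 ↦ 1  ≥
p2 = 0, p3 = 1/3 ↦ 0  <
p2 = 0, p3 = 2/3 ↦ 0  <
p2 = 0, p3 = 1 ↦ 0  <
p2 = 1/3, p3 = 0 ↦ 1  ≥
p2 = 1/3, p3 = 1/3 ↦ 1/3  <
p2 = 1/3, p3 = 2/3 ↦ 1/3  <
p2 = 1/3, p3 = 1 ↦ 1/3  <
p2 = 2/3, p3 = 0 ↦ 1  ≥
p2 = 2/3, p3 = 1/3 ↦ 2/3  <
p2 = 2/3, p3 = 2/3 ↦ 2/3  <
p2 = 2/3, p3 = 1 ↦ 2/3  <
p2 = 1, p3 = 0 ↦ 1  ≥
p2 = 1, p3 = 1/3 ↦ 1  ≥
p2 = 1, p3 = 2/3 ↦ 1  ≥
p2 = 1, p3 = 1 ↦ 1  ≥
So 7 of the 16 assignments meet the threshold.

7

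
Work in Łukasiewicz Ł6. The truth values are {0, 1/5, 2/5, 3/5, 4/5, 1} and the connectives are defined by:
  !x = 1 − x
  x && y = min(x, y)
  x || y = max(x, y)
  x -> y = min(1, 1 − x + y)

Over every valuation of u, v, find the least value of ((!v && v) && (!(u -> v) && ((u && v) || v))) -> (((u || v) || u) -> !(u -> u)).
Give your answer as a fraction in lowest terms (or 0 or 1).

3/5

Take u = 1, v = 2/5:
!v = !2/5 = 3/5
!v && v = 3/5 && 2/5 = 2/5
u -> v = 1 -> 2/5 = 2/5
!(u -> v) = !2/5 = 3/5
u && v = 1 && 2/5 = 2/5
(u && v) || v = 2/5 || 2/5 = 2/5
!(u -> v) && ((u && v) || v) = 3/5 && 2/5 = 2/5
(!v && v) && (!(u -> v) && ((u && v) || v)) = 2/5 && 2/5 = 2/5
u || v = 1 || 2/5 = 1
(u || v) || u = 1 || 1 = 1
u -> u = 1 -> 1 = 1
!(u -> u) = !1 = 0
((u || v) || u) -> !(u -> u) = 1 -> 0 = 0
((!v && v) && (!(u -> v) && ((u && v) || v))) -> (((u || v) || u) -> !(u -> u)) = 2/5 -> 0 = 3/5
No assignment yields a value below 3/5, so this is the minimum.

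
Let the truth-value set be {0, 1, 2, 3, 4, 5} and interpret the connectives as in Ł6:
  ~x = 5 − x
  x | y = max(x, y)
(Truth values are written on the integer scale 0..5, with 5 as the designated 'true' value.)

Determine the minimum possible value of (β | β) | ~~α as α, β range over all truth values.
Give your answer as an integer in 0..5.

0

Take α = 0, β = 0:
β | β = 0 | 0 = 0
~α = ~0 = 5
~~α = ~5 = 0
(β | β) | ~~α = 0 | 0 = 0
No assignment yields a value below 0, so this is the minimum.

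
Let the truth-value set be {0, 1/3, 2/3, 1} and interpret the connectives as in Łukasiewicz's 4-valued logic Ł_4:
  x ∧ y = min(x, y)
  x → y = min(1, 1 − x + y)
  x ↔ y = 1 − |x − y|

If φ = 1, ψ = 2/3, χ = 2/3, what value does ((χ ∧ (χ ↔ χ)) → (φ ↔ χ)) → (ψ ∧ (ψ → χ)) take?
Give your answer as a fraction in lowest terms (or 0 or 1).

2/3

χ ↔ χ = 2/3 ↔ 2/3 = 1
χ ∧ (χ ↔ χ) = 2/3 ∧ 1 = 2/3
φ ↔ χ = 1 ↔ 2/3 = 2/3
(χ ∧ (χ ↔ χ)) → (φ ↔ χ) = 2/3 → 2/3 = 1
ψ → χ = 2/3 → 2/3 = 1
ψ ∧ (ψ → χ) = 2/3 ∧ 1 = 2/3
((χ ∧ (χ ↔ χ)) → (φ ↔ χ)) → (ψ ∧ (ψ → χ)) = 1 → 2/3 = 2/3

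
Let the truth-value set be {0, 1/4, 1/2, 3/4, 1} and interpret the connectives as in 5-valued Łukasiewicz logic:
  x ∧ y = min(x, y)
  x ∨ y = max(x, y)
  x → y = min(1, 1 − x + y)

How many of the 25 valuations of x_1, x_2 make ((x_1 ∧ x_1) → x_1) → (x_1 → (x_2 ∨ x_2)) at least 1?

15

value 1: 15 assignments (counts)
value 3/4: 4 assignments
value 1/2: 3 assignments
value 1/4: 2 assignments
value 0: 1 assignment
So 15 of the 25 assignments meet the threshold.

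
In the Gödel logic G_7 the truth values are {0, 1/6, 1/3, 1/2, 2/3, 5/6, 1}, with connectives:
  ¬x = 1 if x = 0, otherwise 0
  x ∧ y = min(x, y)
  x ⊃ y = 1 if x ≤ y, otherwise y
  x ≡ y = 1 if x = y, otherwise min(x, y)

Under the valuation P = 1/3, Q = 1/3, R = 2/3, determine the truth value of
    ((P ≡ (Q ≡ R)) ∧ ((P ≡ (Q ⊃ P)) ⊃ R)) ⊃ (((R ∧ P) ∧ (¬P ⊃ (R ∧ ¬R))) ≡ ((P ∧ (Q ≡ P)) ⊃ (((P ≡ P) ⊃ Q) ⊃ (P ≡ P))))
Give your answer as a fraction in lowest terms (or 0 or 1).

1/3

Q ≡ R = 1/3 ≡ 2/3 = 1/3
P ≡ (Q ≡ R) = 1/3 ≡ 1/3 = 1
Q ⊃ P = 1/3 ⊃ 1/3 = 1
P ≡ (Q ⊃ P) = 1/3 ≡ 1 = 1/3
(P ≡ (Q ⊃ P)) ⊃ R = 1/3 ⊃ 2/3 = 1
(P ≡ (Q ≡ R)) ∧ ((P ≡ (Q ⊃ P)) ⊃ R) = 1 ∧ 1 = 1
R ∧ P = 2/3 ∧ 1/3 = 1/3
¬P = ¬1/3 = 0
¬R = ¬2/3 = 0
R ∧ ¬R = 2/3 ∧ 0 = 0
¬P ⊃ (R ∧ ¬R) = 0 ⊃ 0 = 1
(R ∧ P) ∧ (¬P ⊃ (R ∧ ¬R)) = 1/3 ∧ 1 = 1/3
Q ≡ P = 1/3 ≡ 1/3 = 1
P ∧ (Q ≡ P) = 1/3 ∧ 1 = 1/3
P ≡ P = 1/3 ≡ 1/3 = 1
(P ≡ P) ⊃ Q = 1 ⊃ 1/3 = 1/3
P ≡ P = 1/3 ≡ 1/3 = 1
((P ≡ P) ⊃ Q) ⊃ (P ≡ P) = 1/3 ⊃ 1 = 1
(P ∧ (Q ≡ P)) ⊃ (((P ≡ P) ⊃ Q) ⊃ (P ≡ P)) = 1/3 ⊃ 1 = 1
((R ∧ P) ∧ (¬P ⊃ (R ∧ ¬R))) ≡ ((P ∧ (Q ≡ P)) ⊃ (((P ≡ P) ⊃ Q) ⊃ (P ≡ P))) = 1/3 ≡ 1 = 1/3
((P ≡ (Q ≡ R)) ∧ ((P ≡ (Q ⊃ P)) ⊃ R)) ⊃ (((R ∧ P) ∧ (¬P ⊃ (R ∧ ¬R))) ≡ ((P ∧ (Q ≡ P)) ⊃ (((P ≡ P) ⊃ Q) ⊃ (P ≡ P)))) = 1 ⊃ 1/3 = 1/3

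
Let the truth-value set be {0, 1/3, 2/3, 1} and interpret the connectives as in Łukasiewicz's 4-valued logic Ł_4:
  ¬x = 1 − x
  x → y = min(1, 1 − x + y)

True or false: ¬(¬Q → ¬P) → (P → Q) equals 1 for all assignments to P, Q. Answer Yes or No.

Counterexample: take P = 2/3, Q = 0.
¬Q = ¬0 = 1
¬P = ¬2/3 = 1/3
¬Q → ¬P = 1 → 1/3 = 1/3
¬(¬Q → ¬P) = ¬1/3 = 2/3
P → Q = 2/3 → 0 = 1/3
¬(¬Q → ¬P) → (P → Q) = 2/3 → 1/3 = 2/3
This gives 2/3 ≠ 1.

No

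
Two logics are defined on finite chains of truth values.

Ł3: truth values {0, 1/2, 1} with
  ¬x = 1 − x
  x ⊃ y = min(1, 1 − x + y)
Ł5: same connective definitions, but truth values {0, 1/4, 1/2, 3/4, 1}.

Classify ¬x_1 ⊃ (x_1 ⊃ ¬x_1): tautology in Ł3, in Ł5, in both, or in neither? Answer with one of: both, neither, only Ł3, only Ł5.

In Ł3: every assignment gives 1 — tautology.
In Ł5: every assignment gives 1 — tautology.

both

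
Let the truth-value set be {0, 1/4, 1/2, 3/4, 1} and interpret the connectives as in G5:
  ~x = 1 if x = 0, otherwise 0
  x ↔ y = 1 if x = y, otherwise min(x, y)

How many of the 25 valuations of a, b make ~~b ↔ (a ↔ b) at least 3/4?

10

value 1: 8 assignments (counts)
value 3/4: 2 assignments (counts)
value 1/2: 4 assignments
value 1/4: 6 assignments
value 0: 5 assignments
So 10 of the 25 assignments meet the threshold.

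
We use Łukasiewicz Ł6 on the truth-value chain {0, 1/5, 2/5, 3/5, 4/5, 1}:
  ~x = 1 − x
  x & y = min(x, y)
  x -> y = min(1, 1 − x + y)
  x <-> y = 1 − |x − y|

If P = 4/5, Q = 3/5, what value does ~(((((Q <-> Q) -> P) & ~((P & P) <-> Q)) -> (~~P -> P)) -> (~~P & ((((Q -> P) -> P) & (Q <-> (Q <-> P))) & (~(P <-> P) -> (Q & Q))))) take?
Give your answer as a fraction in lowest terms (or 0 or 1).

Q <-> Q = 3/5 <-> 3/5 = 1
(Q <-> Q) -> P = 1 -> 4/5 = 4/5
P & P = 4/5 & 4/5 = 4/5
(P & P) <-> Q = 4/5 <-> 3/5 = 4/5
~((P & P) <-> Q) = ~4/5 = 1/5
((Q <-> Q) -> P) & ~((P & P) <-> Q) = 4/5 & 1/5 = 1/5
~P = ~4/5 = 1/5
~~P = ~1/5 = 4/5
~~P -> P = 4/5 -> 4/5 = 1
(((Q <-> Q) -> P) & ~((P & P) <-> Q)) -> (~~P -> P) = 1/5 -> 1 = 1
~P = ~4/5 = 1/5
~~P = ~1/5 = 4/5
Q -> P = 3/5 -> 4/5 = 1
(Q -> P) -> P = 1 -> 4/5 = 4/5
Q <-> P = 3/5 <-> 4/5 = 4/5
Q <-> (Q <-> P) = 3/5 <-> 4/5 = 4/5
((Q -> P) -> P) & (Q <-> (Q <-> P)) = 4/5 & 4/5 = 4/5
P <-> P = 4/5 <-> 4/5 = 1
~(P <-> P) = ~1 = 0
Q & Q = 3/5 & 3/5 = 3/5
~(P <-> P) -> (Q & Q) = 0 -> 3/5 = 1
(((Q -> P) -> P) & (Q <-> (Q <-> P))) & (~(P <-> P) -> (Q & Q)) = 4/5 & 1 = 4/5
~~P & ((((Q -> P) -> P) & (Q <-> (Q <-> P))) & (~(P <-> P) -> (Q & Q))) = 4/5 & 4/5 = 4/5
((((Q <-> Q) -> P) & ~((P & P) <-> Q)) -> (~~P -> P)) -> (~~P & ((((Q -> P) -> P) & (Q <-> (Q <-> P))) & (~(P <-> P) -> (Q & Q)))) = 1 -> 4/5 = 4/5
~(((((Q <-> Q) -> P) & ~((P & P) <-> Q)) -> (~~P -> P)) -> (~~P & ((((Q -> P) -> P) & (Q <-> (Q <-> P))) & (~(P <-> P) -> (Q & Q))))) = ~4/5 = 1/5

1/5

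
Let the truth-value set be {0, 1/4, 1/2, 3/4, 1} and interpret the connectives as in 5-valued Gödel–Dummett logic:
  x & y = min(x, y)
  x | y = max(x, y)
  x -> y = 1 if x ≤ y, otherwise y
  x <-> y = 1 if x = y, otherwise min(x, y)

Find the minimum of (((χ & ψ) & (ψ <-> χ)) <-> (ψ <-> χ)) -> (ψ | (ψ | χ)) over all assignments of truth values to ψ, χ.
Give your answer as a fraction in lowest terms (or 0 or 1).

1/4

Take ψ = 0, χ = 1/4:
χ & ψ = 1/4 & 0 = 0
ψ <-> χ = 0 <-> 1/4 = 0
(χ & ψ) & (ψ <-> χ) = 0 & 0 = 0
ψ <-> χ = 0 <-> 1/4 = 0
((χ & ψ) & (ψ <-> χ)) <-> (ψ <-> χ) = 0 <-> 0 = 1
ψ | χ = 0 | 1/4 = 1/4
ψ | (ψ | χ) = 0 | 1/4 = 1/4
(((χ & ψ) & (ψ <-> χ)) <-> (ψ <-> χ)) -> (ψ | (ψ | χ)) = 1 -> 1/4 = 1/4
No assignment yields a value below 1/4, so this is the minimum.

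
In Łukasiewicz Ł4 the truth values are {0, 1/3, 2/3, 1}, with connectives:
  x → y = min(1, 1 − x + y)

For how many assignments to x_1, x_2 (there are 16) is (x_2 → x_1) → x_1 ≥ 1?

x_1 = 0, x_2 = 0 ↦ 0  <
x_1 = 0, x_2 = 1/3 ↦ 1/3  <
x_1 = 0, x_2 = 2/3 ↦ 2/3  <
x_1 = 0, x_2 = 1 ↦ 1  ≥
x_1 = 1/3, x_2 = 0 ↦ 1/3  <
x_1 = 1/3, x_2 = 1/3 ↦ 1/3  <
x_1 = 1/3, x_2 = 2/3 ↦ 2/3  <
x_1 = 1/3, x_2 = 1 ↦ 1  ≥
x_1 = 2/3, x_2 = 0 ↦ 2/3  <
x_1 = 2/3, x_2 = 1/3 ↦ 2/3  <
x_1 = 2/3, x_2 = 2/3 ↦ 2/3  <
x_1 = 2/3, x_2 = 1 ↦ 1  ≥
x_1 = 1, x_2 = 0 ↦ 1  ≥
x_1 = 1, x_2 = 1/3 ↦ 1  ≥
x_1 = 1, x_2 = 2/3 ↦ 1  ≥
x_1 = 1, x_2 = 1 ↦ 1  ≥
So 7 of the 16 assignments meet the threshold.

7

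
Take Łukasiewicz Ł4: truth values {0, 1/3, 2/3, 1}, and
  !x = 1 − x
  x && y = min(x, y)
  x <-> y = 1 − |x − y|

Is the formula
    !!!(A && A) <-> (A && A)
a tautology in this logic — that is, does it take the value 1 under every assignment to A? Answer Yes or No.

No

Counterexample: take A = 0.
A && A = 0 && 0 = 0
!(A && A) = !0 = 1
!!(A && A) = !1 = 0
!!!(A && A) = !0 = 1
A && A = 0 && 0 = 0
!!!(A && A) <-> (A && A) = 1 <-> 0 = 0
This gives 0 ≠ 1.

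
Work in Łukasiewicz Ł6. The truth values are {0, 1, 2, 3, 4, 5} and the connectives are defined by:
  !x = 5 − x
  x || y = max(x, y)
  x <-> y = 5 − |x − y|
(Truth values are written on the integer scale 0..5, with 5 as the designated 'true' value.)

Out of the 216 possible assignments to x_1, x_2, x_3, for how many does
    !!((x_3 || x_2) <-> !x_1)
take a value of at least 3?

value 5: 36 assignments (counts)
value 4: 60 assignments (counts)
value 3: 48 assignments (counts)
value 2: 36 assignments
value 1: 24 assignments
value 0: 12 assignments
So 144 of the 216 assignments meet the threshold.

144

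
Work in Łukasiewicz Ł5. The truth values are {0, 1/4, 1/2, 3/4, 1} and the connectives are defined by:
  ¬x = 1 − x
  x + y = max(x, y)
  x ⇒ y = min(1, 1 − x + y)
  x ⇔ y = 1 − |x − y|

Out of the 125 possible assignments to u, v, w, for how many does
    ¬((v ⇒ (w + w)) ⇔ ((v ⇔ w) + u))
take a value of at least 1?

value 1: 2 assignments (counts)
value 3/4: 8 assignments
value 1/2: 18 assignments
value 1/4: 32 assignments
value 0: 65 assignments
So 2 of the 125 assignments meet the threshold.

2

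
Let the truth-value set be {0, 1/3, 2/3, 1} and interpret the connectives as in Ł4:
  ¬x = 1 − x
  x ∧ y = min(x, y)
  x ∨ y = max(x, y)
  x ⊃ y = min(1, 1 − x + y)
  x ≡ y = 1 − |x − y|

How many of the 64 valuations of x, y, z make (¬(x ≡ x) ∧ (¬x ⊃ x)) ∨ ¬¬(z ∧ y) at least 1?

4

value 1: 4 assignments (counts)
value 2/3: 12 assignments
value 1/3: 20 assignments
value 0: 28 assignments
So 4 of the 64 assignments meet the threshold.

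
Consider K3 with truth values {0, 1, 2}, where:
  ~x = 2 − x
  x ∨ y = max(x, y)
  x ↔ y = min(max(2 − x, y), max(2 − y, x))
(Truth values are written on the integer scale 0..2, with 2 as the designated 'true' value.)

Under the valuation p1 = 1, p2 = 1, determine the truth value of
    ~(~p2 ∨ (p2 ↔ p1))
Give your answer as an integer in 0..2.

1

~p2 = ~1 = 1
p2 ↔ p1 = 1 ↔ 1 = 1
~p2 ∨ (p2 ↔ p1) = 1 ∨ 1 = 1
~(~p2 ∨ (p2 ↔ p1)) = ~1 = 1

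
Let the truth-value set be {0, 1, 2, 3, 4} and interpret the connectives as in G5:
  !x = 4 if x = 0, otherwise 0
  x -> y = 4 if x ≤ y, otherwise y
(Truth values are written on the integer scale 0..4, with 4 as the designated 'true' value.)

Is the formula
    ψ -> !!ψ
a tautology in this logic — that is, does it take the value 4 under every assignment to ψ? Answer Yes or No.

Yes

ψ = 0 ↦ 4
ψ = 1 ↦ 4
ψ = 2 ↦ 4
ψ = 3 ↦ 4
ψ = 4 ↦ 4
Every assignment gives a value ≥ 4.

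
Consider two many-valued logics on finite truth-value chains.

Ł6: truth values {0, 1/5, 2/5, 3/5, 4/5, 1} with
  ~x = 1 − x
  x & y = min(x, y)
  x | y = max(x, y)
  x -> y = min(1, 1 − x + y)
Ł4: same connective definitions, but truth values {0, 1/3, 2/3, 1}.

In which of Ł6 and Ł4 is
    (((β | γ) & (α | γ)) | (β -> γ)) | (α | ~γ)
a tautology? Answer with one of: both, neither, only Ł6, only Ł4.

neither

In Ł6: at α = 0, β = 2/5, γ = 1/5 the value is 4/5 — not a tautology.
In Ł4: at α = 0, β = 2/3, γ = 1/3 the value is 2/3 — not a tautology.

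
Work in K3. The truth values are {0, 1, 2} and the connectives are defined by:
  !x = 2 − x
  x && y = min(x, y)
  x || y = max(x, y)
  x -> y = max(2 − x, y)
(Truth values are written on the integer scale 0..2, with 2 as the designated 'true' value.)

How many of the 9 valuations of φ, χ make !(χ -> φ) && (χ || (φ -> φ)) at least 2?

1

φ = 0, χ = 0 ↦ 0  <
φ = 0, χ = 1 ↦ 1  <
φ = 0, χ = 2 ↦ 2  ≥
φ = 1, χ = 0 ↦ 0  <
φ = 1, χ = 1 ↦ 1  <
φ = 1, χ = 2 ↦ 1  <
φ = 2, χ = 0 ↦ 0  <
φ = 2, χ = 1 ↦ 0  <
φ = 2, χ = 2 ↦ 0  <
So 1 of the 9 assignments meets the threshold.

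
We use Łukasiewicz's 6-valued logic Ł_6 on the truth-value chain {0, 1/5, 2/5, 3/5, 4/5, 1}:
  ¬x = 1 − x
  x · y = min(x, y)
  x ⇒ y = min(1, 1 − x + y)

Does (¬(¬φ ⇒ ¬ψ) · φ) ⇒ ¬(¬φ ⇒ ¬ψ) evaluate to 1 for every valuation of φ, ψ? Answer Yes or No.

At φ = 1, ψ = 2/5, for instance:
¬φ = ¬1 = 0
¬ψ = ¬2/5 = 3/5
¬φ ⇒ ¬ψ = 0 ⇒ 3/5 = 1
¬(¬φ ⇒ ¬ψ) = ¬1 = 0
¬(¬φ ⇒ ¬ψ) · φ = 0 · 1 = 0
(¬(¬φ ⇒ ¬ψ) · φ) ⇒ ¬(¬φ ⇒ ¬ψ) = 0 ⇒ 0 = 1
and checking the remaining 35 assignments likewise gives ≥ 1 in every case.

Yes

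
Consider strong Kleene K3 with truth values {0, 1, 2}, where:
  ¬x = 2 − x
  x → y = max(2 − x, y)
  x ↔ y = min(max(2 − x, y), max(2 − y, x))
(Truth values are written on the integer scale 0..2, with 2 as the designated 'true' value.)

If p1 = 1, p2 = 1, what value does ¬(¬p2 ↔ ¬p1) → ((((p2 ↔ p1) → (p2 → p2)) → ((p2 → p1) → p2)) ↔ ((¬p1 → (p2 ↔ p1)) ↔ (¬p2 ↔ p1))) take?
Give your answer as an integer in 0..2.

1

¬p2 = ¬1 = 1
¬p1 = ¬1 = 1
¬p2 ↔ ¬p1 = 1 ↔ 1 = 1
¬(¬p2 ↔ ¬p1) = ¬1 = 1
p2 ↔ p1 = 1 ↔ 1 = 1
p2 → p2 = 1 → 1 = 1
(p2 ↔ p1) → (p2 → p2) = 1 → 1 = 1
p2 → p1 = 1 → 1 = 1
(p2 → p1) → p2 = 1 → 1 = 1
((p2 ↔ p1) → (p2 → p2)) → ((p2 → p1) → p2) = 1 → 1 = 1
¬p1 = ¬1 = 1
p2 ↔ p1 = 1 ↔ 1 = 1
¬p1 → (p2 ↔ p1) = 1 → 1 = 1
¬p2 = ¬1 = 1
¬p2 ↔ p1 = 1 ↔ 1 = 1
(¬p1 → (p2 ↔ p1)) ↔ (¬p2 ↔ p1) = 1 ↔ 1 = 1
(((p2 ↔ p1) → (p2 → p2)) → ((p2 → p1) → p2)) ↔ ((¬p1 → (p2 ↔ p1)) ↔ (¬p2 ↔ p1)) = 1 ↔ 1 = 1
¬(¬p2 ↔ ¬p1) → ((((p2 ↔ p1) → (p2 → p2)) → ((p2 → p1) → p2)) ↔ ((¬p1 → (p2 ↔ p1)) ↔ (¬p2 ↔ p1))) = 1 → 1 = 1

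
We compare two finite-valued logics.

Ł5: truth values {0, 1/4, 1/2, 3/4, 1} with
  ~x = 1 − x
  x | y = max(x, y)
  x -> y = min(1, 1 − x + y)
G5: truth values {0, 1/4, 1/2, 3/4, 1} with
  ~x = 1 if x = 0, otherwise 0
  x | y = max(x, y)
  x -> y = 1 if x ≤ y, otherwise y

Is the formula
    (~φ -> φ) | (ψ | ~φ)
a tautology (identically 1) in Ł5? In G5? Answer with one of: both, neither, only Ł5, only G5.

In Ł5: at φ = 1/4, ψ = 0 the value is 3/4 — not a tautology.
In G5: every assignment gives 1 — tautology.

only G5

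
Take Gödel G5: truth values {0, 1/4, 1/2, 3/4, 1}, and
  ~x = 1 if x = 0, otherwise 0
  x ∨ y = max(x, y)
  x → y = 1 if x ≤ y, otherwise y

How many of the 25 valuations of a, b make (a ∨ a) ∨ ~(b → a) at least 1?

9

value 1: 9 assignments (counts)
value 3/4: 5 assignments
value 1/2: 5 assignments
value 1/4: 5 assignments
value 0: 1 assignment
So 9 of the 25 assignments meet the threshold.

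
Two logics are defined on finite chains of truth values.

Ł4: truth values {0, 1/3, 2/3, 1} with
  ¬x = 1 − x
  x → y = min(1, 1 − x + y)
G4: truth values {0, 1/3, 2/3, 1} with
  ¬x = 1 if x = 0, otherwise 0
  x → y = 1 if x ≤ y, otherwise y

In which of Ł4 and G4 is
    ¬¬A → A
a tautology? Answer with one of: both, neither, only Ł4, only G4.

In Ł4: every assignment gives 1 — tautology.
In G4: at A = 1/3 the value is 1/3 — not a tautology.

only Ł4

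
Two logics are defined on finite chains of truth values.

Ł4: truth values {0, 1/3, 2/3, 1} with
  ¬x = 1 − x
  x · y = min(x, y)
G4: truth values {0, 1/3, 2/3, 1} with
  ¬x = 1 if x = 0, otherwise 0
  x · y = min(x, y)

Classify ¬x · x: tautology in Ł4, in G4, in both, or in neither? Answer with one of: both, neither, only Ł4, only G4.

neither

In Ł4: at x = 0 the value is 0 — not a tautology.
In G4: at x = 0 the value is 0 — not a tautology.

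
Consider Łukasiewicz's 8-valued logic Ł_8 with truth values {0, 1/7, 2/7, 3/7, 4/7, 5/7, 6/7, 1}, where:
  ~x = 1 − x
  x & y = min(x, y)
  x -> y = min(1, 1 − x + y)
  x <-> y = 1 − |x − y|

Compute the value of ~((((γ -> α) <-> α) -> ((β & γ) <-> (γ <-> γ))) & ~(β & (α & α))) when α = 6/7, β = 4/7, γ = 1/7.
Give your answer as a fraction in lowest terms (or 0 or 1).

γ -> α = 1/7 -> 6/7 = 1
(γ -> α) <-> α = 1 <-> 6/7 = 6/7
β & γ = 4/7 & 1/7 = 1/7
γ <-> γ = 1/7 <-> 1/7 = 1
(β & γ) <-> (γ <-> γ) = 1/7 <-> 1 = 1/7
((γ -> α) <-> α) -> ((β & γ) <-> (γ <-> γ)) = 6/7 -> 1/7 = 2/7
α & α = 6/7 & 6/7 = 6/7
β & (α & α) = 4/7 & 6/7 = 4/7
~(β & (α & α)) = ~4/7 = 3/7
(((γ -> α) <-> α) -> ((β & γ) <-> (γ <-> γ))) & ~(β & (α & α)) = 2/7 & 3/7 = 2/7
~((((γ -> α) <-> α) -> ((β & γ) <-> (γ <-> γ))) & ~(β & (α & α))) = ~2/7 = 5/7

5/7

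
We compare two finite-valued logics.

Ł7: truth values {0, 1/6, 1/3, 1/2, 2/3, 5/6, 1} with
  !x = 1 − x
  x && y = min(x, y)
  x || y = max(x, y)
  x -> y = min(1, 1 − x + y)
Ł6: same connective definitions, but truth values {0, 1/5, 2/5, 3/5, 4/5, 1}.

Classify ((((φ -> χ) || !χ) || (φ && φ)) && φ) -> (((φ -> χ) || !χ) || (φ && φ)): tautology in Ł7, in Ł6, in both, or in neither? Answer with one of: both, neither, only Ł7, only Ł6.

both

In Ł7: every assignment gives 1 — tautology.
In Ł6: every assignment gives 1 — tautology.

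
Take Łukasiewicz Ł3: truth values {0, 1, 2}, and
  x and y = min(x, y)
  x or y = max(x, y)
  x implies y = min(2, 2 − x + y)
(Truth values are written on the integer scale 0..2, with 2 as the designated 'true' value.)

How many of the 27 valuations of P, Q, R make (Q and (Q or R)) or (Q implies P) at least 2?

value 2: 24 assignments (counts)
value 1: 3 assignments
So 24 of the 27 assignments meet the threshold.

24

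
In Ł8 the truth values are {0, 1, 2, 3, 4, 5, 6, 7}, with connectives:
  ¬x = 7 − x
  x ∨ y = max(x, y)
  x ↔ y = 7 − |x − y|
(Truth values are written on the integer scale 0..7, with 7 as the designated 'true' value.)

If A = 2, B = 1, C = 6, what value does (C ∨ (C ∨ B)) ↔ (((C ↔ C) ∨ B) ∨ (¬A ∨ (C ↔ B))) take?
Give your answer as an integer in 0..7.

6

C ∨ B = 6 ∨ 1 = 6
C ∨ (C ∨ B) = 6 ∨ 6 = 6
C ↔ C = 6 ↔ 6 = 7
(C ↔ C) ∨ B = 7 ∨ 1 = 7
¬A = ¬2 = 5
C ↔ B = 6 ↔ 1 = 2
¬A ∨ (C ↔ B) = 5 ∨ 2 = 5
((C ↔ C) ∨ B) ∨ (¬A ∨ (C ↔ B)) = 7 ∨ 5 = 7
(C ∨ (C ∨ B)) ↔ (((C ↔ C) ∨ B) ∨ (¬A ∨ (C ↔ B))) = 6 ↔ 7 = 6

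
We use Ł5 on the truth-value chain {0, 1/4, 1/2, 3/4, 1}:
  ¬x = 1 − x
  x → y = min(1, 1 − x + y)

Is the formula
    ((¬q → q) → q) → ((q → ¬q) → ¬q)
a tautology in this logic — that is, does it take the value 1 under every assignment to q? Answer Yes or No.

Yes

q = 0 ↦ 1
q = 1/4 ↦ 1
q = 1/2 ↦ 1
q = 3/4 ↦ 1
q = 1 ↦ 1
Every assignment gives a value ≥ 1.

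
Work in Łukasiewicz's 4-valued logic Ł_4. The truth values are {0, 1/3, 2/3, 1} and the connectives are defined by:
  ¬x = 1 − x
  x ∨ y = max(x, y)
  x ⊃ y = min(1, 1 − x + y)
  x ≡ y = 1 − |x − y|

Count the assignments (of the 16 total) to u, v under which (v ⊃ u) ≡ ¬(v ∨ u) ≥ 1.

4

u = 0, v = 0 ↦ 1  ≥
u = 0, v = 1/3 ↦ 1  ≥
u = 0, v = 2/3 ↦ 1  ≥
u = 0, v = 1 ↦ 1  ≥
u = 1/3, v = 0 ↦ 2/3  <
u = 1/3, v = 1/3 ↦ 2/3  <
u = 1/3, v = 2/3 ↦ 2/3  <
u = 1/3, v = 1 ↦ 2/3  <
u = 2/3, v = 0 ↦ 1/3  <
u = 2/3, v = 1/3 ↦ 1/3  <
u = 2/3, v = 2/3 ↦ 1/3  <
u = 2/3, v = 1 ↦ 1/3  <
u = 1, v = 0 ↦ 0  <
u = 1, v = 1/3 ↦ 0  <
u = 1, v = 2/3 ↦ 0  <
u = 1, v = 1 ↦ 0  <
So 4 of the 16 assignments meet the threshold.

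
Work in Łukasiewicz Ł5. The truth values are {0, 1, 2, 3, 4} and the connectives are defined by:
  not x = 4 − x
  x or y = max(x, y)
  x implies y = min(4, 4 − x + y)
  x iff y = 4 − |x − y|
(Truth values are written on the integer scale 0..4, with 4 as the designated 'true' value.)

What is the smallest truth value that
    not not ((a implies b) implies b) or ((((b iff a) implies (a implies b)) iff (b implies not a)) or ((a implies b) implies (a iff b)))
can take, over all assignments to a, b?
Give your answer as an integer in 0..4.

Take a = 2, b = 3:
a implies b = 2 implies 3 = 4
(a implies b) implies b = 4 implies 3 = 3
not ((a implies b) implies b) = not 3 = 1
not not ((a implies b) implies b) = not 1 = 3
b iff a = 3 iff 2 = 3
a implies b = 2 implies 3 = 4
(b iff a) implies (a implies b) = 3 implies 4 = 4
not a = not 2 = 2
b implies not a = 3 implies 2 = 3
((b iff a) implies (a implies b)) iff (b implies not a) = 4 iff 3 = 3
a implies b = 2 implies 3 = 4
a iff b = 2 iff 3 = 3
(a implies b) implies (a iff b) = 4 implies 3 = 3
(((b iff a) implies (a implies b)) iff (b implies not a)) or ((a implies b) implies (a iff b)) = 3 or 3 = 3
not not ((a implies b) implies b) or ((((b iff a) implies (a implies b)) iff (b implies not a)) or ((a implies b) implies (a iff b))) = 3 or 3 = 3
No assignment yields a value below 3, so this is the minimum.

3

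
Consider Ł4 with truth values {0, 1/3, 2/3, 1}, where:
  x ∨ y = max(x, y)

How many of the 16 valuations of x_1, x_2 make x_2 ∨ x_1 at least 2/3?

x_1 = 0, x_2 = 0 ↦ 0  <
x_1 = 0, x_2 = 1/3 ↦ 1/3  <
x_1 = 0, x_2 = 2/3 ↦ 2/3  ≥
x_1 = 0, x_2 = 1 ↦ 1  ≥
x_1 = 1/3, x_2 = 0 ↦ 1/3  <
x_1 = 1/3, x_2 = 1/3 ↦ 1/3  <
x_1 = 1/3, x_2 = 2/3 ↦ 2/3  ≥
x_1 = 1/3, x_2 = 1 ↦ 1  ≥
x_1 = 2/3, x_2 = 0 ↦ 2/3  ≥
x_1 = 2/3, x_2 = 1/3 ↦ 2/3  ≥
x_1 = 2/3, x_2 = 2/3 ↦ 2/3  ≥
x_1 = 2/3, x_2 = 1 ↦ 1  ≥
x_1 = 1, x_2 = 0 ↦ 1  ≥
x_1 = 1, x_2 = 1/3 ↦ 1  ≥
x_1 = 1, x_2 = 2/3 ↦ 1  ≥
x_1 = 1, x_2 = 1 ↦ 1  ≥
So 12 of the 16 assignments meet the threshold.

12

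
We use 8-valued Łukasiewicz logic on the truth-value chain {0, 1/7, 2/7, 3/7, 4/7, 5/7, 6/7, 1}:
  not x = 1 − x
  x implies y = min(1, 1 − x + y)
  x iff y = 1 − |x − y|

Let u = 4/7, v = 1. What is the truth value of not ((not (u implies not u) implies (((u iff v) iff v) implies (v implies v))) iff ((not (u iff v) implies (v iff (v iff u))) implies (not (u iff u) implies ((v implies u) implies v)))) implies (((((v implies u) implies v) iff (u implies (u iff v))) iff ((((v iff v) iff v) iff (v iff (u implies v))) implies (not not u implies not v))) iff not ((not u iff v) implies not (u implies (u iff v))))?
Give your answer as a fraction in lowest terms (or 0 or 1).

not u = not 4/7 = 3/7
u implies not u = 4/7 implies 3/7 = 6/7
not (u implies not u) = not 6/7 = 1/7
u iff v = 4/7 iff 1 = 4/7
(u iff v) iff v = 4/7 iff 1 = 4/7
v implies v = 1 implies 1 = 1
((u iff v) iff v) implies (v implies v) = 4/7 implies 1 = 1
not (u implies not u) implies (((u iff v) iff v) implies (v implies v)) = 1/7 implies 1 = 1
u iff v = 4/7 iff 1 = 4/7
not (u iff v) = not 4/7 = 3/7
v iff u = 1 iff 4/7 = 4/7
v iff (v iff u) = 1 iff 4/7 = 4/7
not (u iff v) implies (v iff (v iff u)) = 3/7 implies 4/7 = 1
u iff u = 4/7 iff 4/7 = 1
not (u iff u) = not 1 = 0
v implies u = 1 implies 4/7 = 4/7
(v implies u) implies v = 4/7 implies 1 = 1
not (u iff u) implies ((v implies u) implies v) = 0 implies 1 = 1
(not (u iff v) implies (v iff (v iff u))) implies (not (u iff u) implies ((v implies u) implies v)) = 1 implies 1 = 1
(not (u implies not u) implies (((u iff v) iff v) implies (v implies v))) iff ((not (u iff v) implies (v iff (v iff u))) implies (not (u iff u) implies ((v implies u) implies v))) = 1 iff 1 = 1
not ((not (u implies not u) implies (((u iff v) iff v) implies (v implies v))) iff ((not (u iff v) implies (v iff (v iff u))) implies (not (u iff u) implies ((v implies u) implies v)))) = not 1 = 0
v implies u = 1 implies 4/7 = 4/7
(v implies u) implies v = 4/7 implies 1 = 1
u iff v = 4/7 iff 1 = 4/7
u implies (u iff v) = 4/7 implies 4/7 = 1
((v implies u) implies v) iff (u implies (u iff v)) = 1 iff 1 = 1
v iff v = 1 iff 1 = 1
(v iff v) iff v = 1 iff 1 = 1
u implies v = 4/7 implies 1 = 1
v iff (u implies v) = 1 iff 1 = 1
((v iff v) iff v) iff (v iff (u implies v)) = 1 iff 1 = 1
not u = not 4/7 = 3/7
not not u = not 3/7 = 4/7
not v = not 1 = 0
not not u implies not v = 4/7 implies 0 = 3/7
(((v iff v) iff v) iff (v iff (u implies v))) implies (not not u implies not v) = 1 implies 3/7 = 3/7
(((v implies u) implies v) iff (u implies (u iff v))) iff ((((v iff v) iff v) iff (v iff (u implies v))) implies (not not u implies not v)) = 1 iff 3/7 = 3/7
not u = not 4/7 = 3/7
not u iff v = 3/7 iff 1 = 3/7
u iff v = 4/7 iff 1 = 4/7
u implies (u iff v) = 4/7 implies 4/7 = 1
not (u implies (u iff v)) = not 1 = 0
(not u iff v) implies not (u implies (u iff v)) = 3/7 implies 0 = 4/7
not ((not u iff v) implies not (u implies (u iff v))) = not 4/7 = 3/7
((((v implies u) implies v) iff (u implies (u iff v))) iff ((((v iff v) iff v) iff (v iff (u implies v))) implies (not not u implies not v))) iff not ((not u iff v) implies not (u implies (u iff v))) = 3/7 iff 3/7 = 1
not ((not (u implies not u) implies (((u iff v) iff v) implies (v implies v))) iff ((not (u iff v) implies (v iff (v iff u))) implies (not (u iff u) implies ((v implies u) implies v)))) implies (((((v implies u) implies v) iff (u implies (u iff v))) iff ((((v iff v) iff v) iff (v iff (u implies v))) implies (not not u implies not v))) iff not ((not u iff v) implies not (u implies (u iff v)))) = 0 implies 1 = 1

1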